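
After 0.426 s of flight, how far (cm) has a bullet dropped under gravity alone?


drop = 0.5*g*t^2 = 0.5*9.81*0.426^2 = 0.89014 m ≈ 89.01 cm

89.01 cm


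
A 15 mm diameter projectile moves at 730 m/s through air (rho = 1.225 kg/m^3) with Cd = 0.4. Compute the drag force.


A = pi*(d/2)^2 = pi*(15/2000)^2 = 1.76715e-04 m^2
Fd = 0.5*Cd*rho*A*v^2 = 0.5*0.4*1.225*1.76715e-04*730^2 = 23.07 N

23.07 N


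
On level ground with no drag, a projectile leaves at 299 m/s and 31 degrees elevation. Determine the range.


R = v0^2 * sin(2*theta) / g = 299^2 * sin(2*31°) / 9.81 = 8047 m

8047 m


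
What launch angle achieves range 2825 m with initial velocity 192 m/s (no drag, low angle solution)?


sin(2*theta) = R*g/v0^2 = 2825*9.81/192^2 = 0.75177, theta = arcsin(0.75177)/2 = 24.37°

24.37 degrees


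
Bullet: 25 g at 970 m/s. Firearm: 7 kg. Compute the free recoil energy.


v_r = m_p*v_p/m_gun = 0.025*970/7 = 3.46429 m/s, E_r = 0.5*m_gun*v_r^2 = 0.5*7*3.46429^2 = 42 J

42 J


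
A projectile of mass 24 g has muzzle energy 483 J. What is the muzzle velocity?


v = sqrt(2*E/m) = sqrt(2*483/0.024) = 200.6 m/s

200.6 m/s


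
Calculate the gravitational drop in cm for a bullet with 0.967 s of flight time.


drop = 0.5*g*t^2 = 0.5*9.81*0.967^2 = 4.58661 m ≈ 458.7 cm

458.7 cm


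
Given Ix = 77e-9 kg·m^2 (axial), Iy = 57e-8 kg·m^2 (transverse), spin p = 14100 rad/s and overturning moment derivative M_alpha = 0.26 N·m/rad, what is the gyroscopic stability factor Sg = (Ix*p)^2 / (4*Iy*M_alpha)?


Sg = Ix^2 * p^2 / (4 * Iy * M_alpha) = (77e-9)^2 * 14100^2 / (4 * 57e-8 * 0.26) = 1.988

1.988


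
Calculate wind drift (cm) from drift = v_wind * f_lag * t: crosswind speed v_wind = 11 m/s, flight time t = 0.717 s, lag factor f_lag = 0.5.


drift = v_wind * lag * t = 11 * 0.5 * 0.717 = 3.9435 m ≈ 394.3 cm

394.3 cm


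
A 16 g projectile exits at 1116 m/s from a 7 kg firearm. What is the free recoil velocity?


v_recoil = m_p * v_p / m_gun = 0.016 * 1116 / 7 = 2.551 m/s

2.551 m/s


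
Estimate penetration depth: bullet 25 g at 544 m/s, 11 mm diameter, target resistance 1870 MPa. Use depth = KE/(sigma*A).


A = pi*(d/2)^2 = pi*(11/2)^2 = 95.0332 mm^2
E = 0.5*m*v^2 = 0.5*0.025*544^2 = 3699.2 J
depth = E/(sigma*A) = 3699.2 J / (1870 MPa * 95.0332 mm^2) = 3699.2/(1870 * 95.0332) m = 0.0208157 m ≈ 20.82 mm

20.82 mm


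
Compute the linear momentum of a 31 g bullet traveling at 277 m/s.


p = m*v = 0.031*277 = 8.587 kg·m/s

8.587 kg·m/s


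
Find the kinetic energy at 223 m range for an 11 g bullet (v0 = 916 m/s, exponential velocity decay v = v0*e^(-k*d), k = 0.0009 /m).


v = v0*exp(-k*d) = 916*exp(-0.0009*223) = 749.433 m/s
E = 0.5*m*v^2 = 0.5*0.011*749.433^2 = 3089 J

3089 J


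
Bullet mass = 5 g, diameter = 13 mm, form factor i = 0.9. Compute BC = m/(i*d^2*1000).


BC = m/(i*d^2*1000) = 5/(0.9 * 13^2 * 1000) = 3.287e-05

3.287e-05


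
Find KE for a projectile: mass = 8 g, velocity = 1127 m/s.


E = 0.5*m*v^2 = 0.5*0.008*1127^2 = 5081 J

5081 J


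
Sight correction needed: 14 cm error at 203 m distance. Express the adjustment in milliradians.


1 mrad subtends 1 cm per 10 m of range, so adj = error_cm / (dist_m / 10) = 14 / (203/10) = 0.6897 mrad

0.6897 mrad


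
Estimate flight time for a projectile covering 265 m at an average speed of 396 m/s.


t = d/v = 265/396 = 0.6692 s

0.6692 s


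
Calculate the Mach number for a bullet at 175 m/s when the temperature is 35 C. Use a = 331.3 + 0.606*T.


a = 331.3 + 0.606*(35) = 352.51 m/s
M = v/a = 175/352.51 = 0.4964

0.4964


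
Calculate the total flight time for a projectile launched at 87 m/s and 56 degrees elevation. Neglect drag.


T = 2*v0*sin(theta)/g = 2*87*sin(56°)/9.81 = 14.7 s

14.7 s


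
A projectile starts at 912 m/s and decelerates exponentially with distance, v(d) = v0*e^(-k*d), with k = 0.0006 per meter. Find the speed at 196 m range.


v = v0*exp(-k*d) = 912*exp(-0.0006*196) = 810.8 m/s

810.8 m/s


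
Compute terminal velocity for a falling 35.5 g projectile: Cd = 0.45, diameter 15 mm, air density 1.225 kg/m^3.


A = pi*(d/2)^2 = pi*(15/2000)^2 = 1.76715e-04 m^2
vt = sqrt(2mg/(Cd*rho*A)) = sqrt(2*0.0355*9.81/(0.45 * 1.225 * 1.76715e-04)) = 84.56 m/s

84.56 m/s


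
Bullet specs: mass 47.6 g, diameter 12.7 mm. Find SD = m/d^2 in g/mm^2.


SD = m/d^2 = 47.6/12.7^2 = 0.2951 g/mm^2

0.2951 g/mm^2


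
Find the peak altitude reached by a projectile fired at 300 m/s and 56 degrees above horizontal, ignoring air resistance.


H = (v0*sin(theta))^2 / (2g) = (300*sin(56°))^2 / (2*9.81) = 3153 m

3153 m


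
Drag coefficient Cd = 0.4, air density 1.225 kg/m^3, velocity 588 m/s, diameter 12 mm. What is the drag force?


A = pi*(d/2)^2 = pi*(12/2000)^2 = 1.13097e-04 m^2
Fd = 0.5*Cd*rho*A*v^2 = 0.5*0.4*1.225*1.13097e-04*588^2 = 9.58 N

9.58 N


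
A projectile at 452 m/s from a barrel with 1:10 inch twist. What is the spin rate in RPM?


twist_m = 10*0.0254 = 0.254 m
spin = v/twist = 452/0.254 = 1779.528 rev/s
RPM = spin*60 = 1779.528*60 ≈ 106772 RPM

106772 RPM


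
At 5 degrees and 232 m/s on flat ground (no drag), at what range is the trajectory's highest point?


R = v0^2*sin(2*theta)/g = 232^2*sin(2*5°)/9.81 = 952.746 m
apex_dist = R/2 = 952.746/2 = 476.4 m

476.4 m


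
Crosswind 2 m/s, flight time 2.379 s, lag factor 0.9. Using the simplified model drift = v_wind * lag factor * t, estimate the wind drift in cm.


drift = v_wind * lag * t = 2 * 0.9 * 2.379 = 4.2822 m ≈ 428.2 cm

428.2 cm


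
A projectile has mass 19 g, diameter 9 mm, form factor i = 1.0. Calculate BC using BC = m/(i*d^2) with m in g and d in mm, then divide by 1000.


BC = m/(i*d^2*1000) = 19/(1.0 * 9^2 * 1000) = 0.0002346

0.0002346


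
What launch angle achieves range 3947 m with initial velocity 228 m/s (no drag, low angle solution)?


sin(2*theta) = R*g/v0^2 = 3947*9.81/228^2 = 0.744846, theta = arcsin(0.744846)/2 = 24.07°

24.07 degrees


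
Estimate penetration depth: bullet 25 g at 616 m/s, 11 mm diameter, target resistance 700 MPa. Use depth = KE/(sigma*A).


A = pi*(d/2)^2 = pi*(11/2)^2 = 95.0332 mm^2
E = 0.5*m*v^2 = 0.5*0.025*616^2 = 4743.2 J
depth = E/(sigma*A) = 4743.2 J / (700 MPa * 95.0332 mm^2) = 4743.2/(700 * 95.0332) m = 0.0713014 m ≈ 71.3 mm

71.3 mm


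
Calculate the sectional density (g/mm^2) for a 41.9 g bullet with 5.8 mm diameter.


SD = m/d^2 = 41.9/5.8^2 = 1.246 g/mm^2

1.246 g/mm^2


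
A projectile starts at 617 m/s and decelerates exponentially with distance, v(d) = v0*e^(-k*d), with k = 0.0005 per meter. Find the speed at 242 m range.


v = v0*exp(-k*d) = 617*exp(-0.0005*242) = 546.7 m/s

546.7 m/s


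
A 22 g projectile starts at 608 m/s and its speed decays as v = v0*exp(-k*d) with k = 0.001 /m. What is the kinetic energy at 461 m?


v = v0*exp(-k*d) = 608*exp(-0.001*461) = 383.437 m/s
E = 0.5*m*v^2 = 0.5*0.022*383.437^2 = 1617 J

1617 J


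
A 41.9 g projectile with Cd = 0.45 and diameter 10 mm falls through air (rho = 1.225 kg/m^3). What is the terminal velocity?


A = pi*(d/2)^2 = pi*(10/2000)^2 = 7.85398e-05 m^2
vt = sqrt(2mg/(Cd*rho*A)) = sqrt(2*0.0419*9.81/(0.45 * 1.225 * 7.85398e-05)) = 137.8 m/s

137.8 m/s


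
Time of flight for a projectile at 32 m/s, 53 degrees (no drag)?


T = 2*v0*sin(theta)/g = 2*32*sin(53°)/9.81 = 5.21 s

5.21 s


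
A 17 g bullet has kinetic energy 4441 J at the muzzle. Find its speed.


v = sqrt(2*E/m) = sqrt(2*4441/0.017) = 722.8 m/s

722.8 m/s


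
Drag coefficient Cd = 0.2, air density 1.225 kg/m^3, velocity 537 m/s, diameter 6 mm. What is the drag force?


A = pi*(d/2)^2 = pi*(6/2000)^2 = 2.82743e-05 m^2
Fd = 0.5*Cd*rho*A*v^2 = 0.5*0.2*1.225*2.82743e-05*537^2 = 0.9988 N

0.9988 N


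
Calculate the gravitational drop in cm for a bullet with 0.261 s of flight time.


drop = 0.5*g*t^2 = 0.5*9.81*0.261^2 = 0.334134 m ≈ 33.41 cm

33.41 cm


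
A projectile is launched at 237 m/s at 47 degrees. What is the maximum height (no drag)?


H = (v0*sin(theta))^2 / (2g) = (237*sin(47°))^2 / (2*9.81) = 1531 m

1531 m


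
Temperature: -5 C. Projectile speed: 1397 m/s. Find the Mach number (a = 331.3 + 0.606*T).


a = 331.3 + 0.606*(-5) = 328.27 m/s
M = v/a = 1397/328.27 = 4.256

4.256


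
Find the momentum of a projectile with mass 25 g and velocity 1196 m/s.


p = m*v = 0.025*1196 = 29.9 kg·m/s

29.9 kg·m/s


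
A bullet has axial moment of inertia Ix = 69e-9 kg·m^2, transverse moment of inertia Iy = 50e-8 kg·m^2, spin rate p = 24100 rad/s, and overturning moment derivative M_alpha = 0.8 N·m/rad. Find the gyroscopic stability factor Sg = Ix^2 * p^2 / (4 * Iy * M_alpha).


Sg = Ix^2 * p^2 / (4 * Iy * M_alpha) = (69e-9)^2 * 24100^2 / (4 * 50e-8 * 0.8) = 1.728

1.728


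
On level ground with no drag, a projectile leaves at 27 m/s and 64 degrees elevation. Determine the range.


R = v0^2 * sin(2*theta) / g = 27^2 * sin(2*64°) / 9.81 = 58.56 m

58.56 m


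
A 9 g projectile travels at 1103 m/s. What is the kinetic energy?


E = 0.5*m*v^2 = 0.5*0.009*1103^2 = 5475 J

5475 J


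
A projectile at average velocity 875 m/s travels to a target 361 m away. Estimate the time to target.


t = d/v = 361/875 = 0.4126 s

0.4126 s


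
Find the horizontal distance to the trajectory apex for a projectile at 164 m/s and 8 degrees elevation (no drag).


R = v0^2*sin(2*theta)/g = 164^2*sin(2*8°)/9.81 = 755.713 m
apex_dist = R/2 = 755.713/2 = 377.9 m

377.9 m


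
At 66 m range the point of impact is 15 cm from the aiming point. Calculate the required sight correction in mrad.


1 mrad subtends 1 cm per 10 m of range, so adj = error_cm / (dist_m / 10) = 15 / (66/10) = 2.273 mrad

2.273 mrad


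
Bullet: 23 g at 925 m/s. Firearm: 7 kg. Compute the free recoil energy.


v_r = m_p*v_p/m_gun = 0.023*925/7 = 3.03929 m/s, E_r = 0.5*m_gun*v_r^2 = 0.5*7*3.03929^2 = 32.33 J

32.33 J


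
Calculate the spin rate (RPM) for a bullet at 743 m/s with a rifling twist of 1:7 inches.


twist_m = 7*0.0254 = 0.1778 m
spin = v/twist = 743/0.1778 = 4178.853 rev/s
RPM = spin*60 = 4178.853*60 ≈ 250731 RPM

250731 RPM


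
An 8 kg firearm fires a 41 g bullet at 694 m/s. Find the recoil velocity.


v_recoil = m_p * v_p / m_gun = 0.041 * 694 / 8 = 3.557 m/s

3.557 m/s


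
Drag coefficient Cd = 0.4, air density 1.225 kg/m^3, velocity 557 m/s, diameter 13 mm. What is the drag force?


A = pi*(d/2)^2 = pi*(13/2000)^2 = 1.32732e-04 m^2
Fd = 0.5*Cd*rho*A*v^2 = 0.5*0.4*1.225*1.32732e-04*557^2 = 10.09 N

10.09 N


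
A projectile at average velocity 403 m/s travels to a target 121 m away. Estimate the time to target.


t = d/v = 121/403 = 0.3002 s

0.3002 s


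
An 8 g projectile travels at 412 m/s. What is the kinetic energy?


E = 0.5*m*v^2 = 0.5*0.008*412^2 = 679 J

679 J


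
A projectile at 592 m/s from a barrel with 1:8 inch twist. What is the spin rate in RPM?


twist_m = 8*0.0254 = 0.2032 m
spin = v/twist = 592/0.2032 = 2913.386 rev/s
RPM = spin*60 = 2913.386*60 ≈ 174803 RPM

174803 RPM


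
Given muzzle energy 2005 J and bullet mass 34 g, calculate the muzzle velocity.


v = sqrt(2*E/m) = sqrt(2*2005/0.034) = 343.4 m/s

343.4 m/s


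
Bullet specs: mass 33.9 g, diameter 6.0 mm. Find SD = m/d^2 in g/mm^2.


SD = m/d^2 = 33.9/6.0^2 = 0.9417 g/mm^2

0.9417 g/mm^2


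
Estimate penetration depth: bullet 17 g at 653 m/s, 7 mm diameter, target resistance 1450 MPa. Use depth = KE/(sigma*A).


A = pi*(d/2)^2 = pi*(7/2)^2 = 38.4845 mm^2
E = 0.5*m*v^2 = 0.5*0.017*653^2 = 3624.48 J
depth = E/(sigma*A) = 3624.48 J / (1450 MPa * 38.4845 mm^2) = 3624.48/(1450 * 38.4845) m = 0.0649518 m ≈ 64.95 mm

64.95 mm


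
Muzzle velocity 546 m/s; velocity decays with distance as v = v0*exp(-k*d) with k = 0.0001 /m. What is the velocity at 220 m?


v = v0*exp(-k*d) = 546*exp(-0.0001*220) = 534.1 m/s

534.1 m/s


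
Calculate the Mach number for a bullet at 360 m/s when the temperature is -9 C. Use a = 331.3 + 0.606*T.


a = 331.3 + 0.606*(-9) = 325.846 m/s
M = v/a = 360/325.846 = 1.105

1.105


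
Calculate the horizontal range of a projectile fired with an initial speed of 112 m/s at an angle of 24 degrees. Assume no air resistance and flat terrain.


R = v0^2 * sin(2*theta) / g = 112^2 * sin(2*24°) / 9.81 = 950.3 m

950.3 m


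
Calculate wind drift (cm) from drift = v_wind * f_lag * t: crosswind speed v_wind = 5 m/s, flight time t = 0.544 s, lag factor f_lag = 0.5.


drift = v_wind * lag * t = 5 * 0.5 * 0.544 = 1.36 m ≈ 136 cm

136 cm


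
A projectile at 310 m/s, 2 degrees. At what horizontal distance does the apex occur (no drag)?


R = v0^2*sin(2*theta)/g = 310^2*sin(2*2°)/9.81 = 683.343 m
apex_dist = R/2 = 683.343/2 = 341.7 m

341.7 m


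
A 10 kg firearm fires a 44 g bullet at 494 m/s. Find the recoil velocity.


v_recoil = m_p * v_p / m_gun = 0.044 * 494 / 10 = 2.174 m/s

2.174 m/s


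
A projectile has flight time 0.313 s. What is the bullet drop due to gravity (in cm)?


drop = 0.5*g*t^2 = 0.5*9.81*0.313^2 = 0.480538 m ≈ 48.05 cm

48.05 cm


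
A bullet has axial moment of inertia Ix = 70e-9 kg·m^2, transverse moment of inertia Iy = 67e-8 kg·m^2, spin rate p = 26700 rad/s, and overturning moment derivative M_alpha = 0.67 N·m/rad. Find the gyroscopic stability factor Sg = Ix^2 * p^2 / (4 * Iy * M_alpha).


Sg = Ix^2 * p^2 / (4 * Iy * M_alpha) = (70e-9)^2 * 26700^2 / (4 * 67e-8 * 0.67) = 1.945

1.945


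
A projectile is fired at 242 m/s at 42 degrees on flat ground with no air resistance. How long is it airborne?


T = 2*v0*sin(theta)/g = 2*242*sin(42°)/9.81 = 33.01 s

33.01 s


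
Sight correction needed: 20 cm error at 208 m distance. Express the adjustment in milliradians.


1 mrad subtends 1 cm per 10 m of range, so adj = error_cm / (dist_m / 10) = 20 / (208/10) = 0.9615 mrad

0.9615 mrad


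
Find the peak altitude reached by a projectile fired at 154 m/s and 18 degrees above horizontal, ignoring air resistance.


H = (v0*sin(theta))^2 / (2g) = (154*sin(18°))^2 / (2*9.81) = 115.4 m

115.4 m


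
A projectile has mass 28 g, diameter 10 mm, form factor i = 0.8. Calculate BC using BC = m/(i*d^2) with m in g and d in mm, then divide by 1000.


BC = m/(i*d^2*1000) = 28/(0.8 * 10^2 * 1000) = 0.00035

0.00035


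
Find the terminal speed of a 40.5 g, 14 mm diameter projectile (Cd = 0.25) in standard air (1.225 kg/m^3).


A = pi*(d/2)^2 = pi*(14/2000)^2 = 1.53938e-04 m^2
vt = sqrt(2mg/(Cd*rho*A)) = sqrt(2*0.0405*9.81/(0.25 * 1.225 * 1.53938e-04)) = 129.8 m/s

129.8 m/s


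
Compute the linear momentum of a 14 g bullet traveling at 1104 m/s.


p = m*v = 0.014*1104 = 15.46 kg·m/s

15.46 kg·m/s


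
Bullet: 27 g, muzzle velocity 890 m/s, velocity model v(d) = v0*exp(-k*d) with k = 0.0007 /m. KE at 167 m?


v = v0*exp(-k*d) = 890*exp(-0.0007*167) = 791.81 m/s
E = 0.5*m*v^2 = 0.5*0.027*791.81^2 = 8464 J

8464 J


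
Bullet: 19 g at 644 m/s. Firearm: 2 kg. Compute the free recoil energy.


v_r = m_p*v_p/m_gun = 0.019*644/2 = 6.118 m/s, E_r = 0.5*m_gun*v_r^2 = 0.5*2*6.118^2 = 37.43 J

37.43 J


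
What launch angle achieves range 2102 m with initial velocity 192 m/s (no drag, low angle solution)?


sin(2*theta) = R*g/v0^2 = 2102*9.81/192^2 = 0.55937, theta = arcsin(0.55937)/2 = 17.01°

17.01 degrees


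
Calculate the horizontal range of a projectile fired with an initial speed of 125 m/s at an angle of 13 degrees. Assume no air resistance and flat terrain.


R = v0^2 * sin(2*theta) / g = 125^2 * sin(2*13°) / 9.81 = 698.2 m

698.2 m


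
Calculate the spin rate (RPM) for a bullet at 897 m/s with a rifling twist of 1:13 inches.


twist_m = 13*0.0254 = 0.3302 m
spin = v/twist = 897/0.3302 = 2716.535 rev/s
RPM = spin*60 = 2716.535*60 ≈ 162992 RPM

162992 RPM


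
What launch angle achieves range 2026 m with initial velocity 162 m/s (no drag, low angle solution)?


sin(2*theta) = R*g/v0^2 = 2026*9.81/162^2 = 0.757318, theta = arcsin(0.757318)/2 = 24.61°

24.61 degrees


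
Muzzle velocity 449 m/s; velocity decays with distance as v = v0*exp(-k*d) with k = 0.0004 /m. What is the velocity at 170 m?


v = v0*exp(-k*d) = 449*exp(-0.0004*170) = 419.5 m/s

419.5 m/s


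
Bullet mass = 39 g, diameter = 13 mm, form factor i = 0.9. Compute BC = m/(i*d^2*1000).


BC = m/(i*d^2*1000) = 39/(0.9 * 13^2 * 1000) = 0.0002564

0.0002564


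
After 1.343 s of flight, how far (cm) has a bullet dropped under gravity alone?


drop = 0.5*g*t^2 = 0.5*9.81*1.343^2 = 8.8469 m ≈ 884.7 cm

884.7 cm


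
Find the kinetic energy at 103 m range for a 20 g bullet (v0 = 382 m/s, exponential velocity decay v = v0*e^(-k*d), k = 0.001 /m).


v = v0*exp(-k*d) = 382*exp(-0.001*103) = 344.613 m/s
E = 0.5*m*v^2 = 0.5*0.02*344.613^2 = 1188 J

1188 J


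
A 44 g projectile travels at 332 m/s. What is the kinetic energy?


E = 0.5*m*v^2 = 0.5*0.044*332^2 = 2425 J

2425 J


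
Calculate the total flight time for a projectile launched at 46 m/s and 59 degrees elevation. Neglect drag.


T = 2*v0*sin(theta)/g = 2*46*sin(59°)/9.81 = 8.039 s

8.039 s


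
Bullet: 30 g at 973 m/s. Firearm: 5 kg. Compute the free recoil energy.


v_r = m_p*v_p/m_gun = 0.03*973/5 = 5.838 m/s, E_r = 0.5*m_gun*v_r^2 = 0.5*5*5.838^2 = 85.21 J

85.21 J


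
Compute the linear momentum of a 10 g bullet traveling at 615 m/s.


p = m*v = 0.01*615 = 6.15 kg·m/s

6.15 kg·m/s


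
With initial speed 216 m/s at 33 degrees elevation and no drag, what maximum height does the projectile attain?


H = (v0*sin(theta))^2 / (2g) = (216*sin(33°))^2 / (2*9.81) = 705.4 m

705.4 m


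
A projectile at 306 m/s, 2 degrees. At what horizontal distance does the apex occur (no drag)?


R = v0^2*sin(2*theta)/g = 306^2*sin(2*2°)/9.81 = 665.822 m
apex_dist = R/2 = 665.822/2 = 332.9 m

332.9 m


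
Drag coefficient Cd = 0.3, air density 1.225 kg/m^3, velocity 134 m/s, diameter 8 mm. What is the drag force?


A = pi*(d/2)^2 = pi*(8/2000)^2 = 5.02655e-05 m^2
Fd = 0.5*Cd*rho*A*v^2 = 0.5*0.3*1.225*5.02655e-05*134^2 = 0.1658 N

0.1658 N


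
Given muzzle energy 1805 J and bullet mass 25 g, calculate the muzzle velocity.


v = sqrt(2*E/m) = sqrt(2*1805/0.025) = 380 m/s

380 m/s


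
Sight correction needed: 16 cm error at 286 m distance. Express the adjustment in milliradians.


1 mrad subtends 1 cm per 10 m of range, so adj = error_cm / (dist_m / 10) = 16 / (286/10) = 0.5594 mrad

0.5594 mrad


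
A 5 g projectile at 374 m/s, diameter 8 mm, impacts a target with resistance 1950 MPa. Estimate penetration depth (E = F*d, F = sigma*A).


A = pi*(d/2)^2 = pi*(8/2)^2 = 50.2655 mm^2
E = 0.5*m*v^2 = 0.5*0.005*374^2 = 349.69 J
depth = E/(sigma*A) = 349.69 J / (1950 MPa * 50.2655 mm^2) = 349.69/(1950 * 50.2655) m = 0.00356762 m ≈ 3.568 mm

3.568 mm


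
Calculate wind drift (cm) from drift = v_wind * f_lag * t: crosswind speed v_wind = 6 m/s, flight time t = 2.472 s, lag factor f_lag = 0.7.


drift = v_wind * lag * t = 6 * 0.7 * 2.472 = 10.3824 m ≈ 1038 cm

1038 cm


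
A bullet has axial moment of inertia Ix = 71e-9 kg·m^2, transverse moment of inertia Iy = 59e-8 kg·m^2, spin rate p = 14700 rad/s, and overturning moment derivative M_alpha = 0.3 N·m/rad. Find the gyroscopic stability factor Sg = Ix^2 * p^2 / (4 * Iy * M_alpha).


Sg = Ix^2 * p^2 / (4 * Iy * M_alpha) = (71e-9)^2 * 14700^2 / (4 * 59e-8 * 0.3) = 1.539

1.539


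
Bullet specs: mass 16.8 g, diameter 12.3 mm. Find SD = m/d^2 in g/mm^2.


SD = m/d^2 = 16.8/12.3^2 = 0.111 g/mm^2

0.111 g/mm^2


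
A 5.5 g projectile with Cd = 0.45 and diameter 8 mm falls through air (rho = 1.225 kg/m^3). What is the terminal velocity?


A = pi*(d/2)^2 = pi*(8/2000)^2 = 5.02655e-05 m^2
vt = sqrt(2mg/(Cd*rho*A)) = sqrt(2*0.0055*9.81/(0.45 * 1.225 * 5.02655e-05)) = 62.41 m/s

62.41 m/s


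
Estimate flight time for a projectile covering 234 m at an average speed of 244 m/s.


t = d/v = 234/244 = 0.959 s

0.959 s


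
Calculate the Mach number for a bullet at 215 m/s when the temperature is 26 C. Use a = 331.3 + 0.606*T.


a = 331.3 + 0.606*(26) = 347.056 m/s
M = v/a = 215/347.056 = 0.6195

0.6195


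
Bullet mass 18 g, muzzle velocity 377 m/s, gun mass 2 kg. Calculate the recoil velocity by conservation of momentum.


v_recoil = m_p * v_p / m_gun = 0.018 * 377 / 2 = 3.393 m/s

3.393 m/s


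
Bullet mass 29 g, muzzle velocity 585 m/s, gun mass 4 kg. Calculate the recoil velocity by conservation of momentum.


v_recoil = m_p * v_p / m_gun = 0.029 * 585 / 4 = 4.241 m/s

4.241 m/s


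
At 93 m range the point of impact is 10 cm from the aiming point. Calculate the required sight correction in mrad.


1 mrad subtends 1 cm per 10 m of range, so adj = error_cm / (dist_m / 10) = 10 / (93/10) = 1.075 mrad

1.075 mrad


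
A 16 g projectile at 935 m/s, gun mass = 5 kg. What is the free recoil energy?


v_r = m_p*v_p/m_gun = 0.016*935/5 = 2.992 m/s, E_r = 0.5*m_gun*v_r^2 = 0.5*5*2.992^2 = 22.38 J

22.38 J


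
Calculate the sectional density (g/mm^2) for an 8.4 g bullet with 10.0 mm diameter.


SD = m/d^2 = 8.4/10.0^2 = 0.084 g/mm^2

0.084 g/mm^2


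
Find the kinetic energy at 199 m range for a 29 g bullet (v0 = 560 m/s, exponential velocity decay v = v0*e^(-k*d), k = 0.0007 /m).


v = v0*exp(-k*d) = 560*exp(-0.0007*199) = 487.182 m/s
E = 0.5*m*v^2 = 0.5*0.029*487.182^2 = 3442 J

3442 J


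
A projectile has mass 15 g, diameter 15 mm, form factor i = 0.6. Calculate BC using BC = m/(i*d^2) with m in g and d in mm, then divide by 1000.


BC = m/(i*d^2*1000) = 15/(0.6 * 15^2 * 1000) = 0.0001111

0.0001111


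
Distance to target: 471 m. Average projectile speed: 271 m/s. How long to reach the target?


t = d/v = 471/271 = 1.738 s

1.738 s


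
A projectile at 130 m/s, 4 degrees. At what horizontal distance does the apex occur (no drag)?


R = v0^2*sin(2*theta)/g = 130^2*sin(2*4°)/9.81 = 239.758 m
apex_dist = R/2 = 239.758/2 = 119.9 m

119.9 m


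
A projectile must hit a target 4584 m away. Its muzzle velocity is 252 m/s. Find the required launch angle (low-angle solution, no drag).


sin(2*theta) = R*g/v0^2 = 4584*9.81/252^2 = 0.708129, theta = arcsin(0.708129)/2 = 22.54°

22.54 degrees


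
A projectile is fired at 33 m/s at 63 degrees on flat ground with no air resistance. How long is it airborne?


T = 2*v0*sin(theta)/g = 2*33*sin(63°)/9.81 = 5.995 s

5.995 s


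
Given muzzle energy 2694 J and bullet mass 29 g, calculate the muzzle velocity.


v = sqrt(2*E/m) = sqrt(2*2694/0.029) = 431 m/s

431 m/s


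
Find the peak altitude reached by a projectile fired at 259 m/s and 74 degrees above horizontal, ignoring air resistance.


H = (v0*sin(theta))^2 / (2g) = (259*sin(74°))^2 / (2*9.81) = 3159 m

3159 m


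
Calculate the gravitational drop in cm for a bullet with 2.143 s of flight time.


drop = 0.5*g*t^2 = 0.5*9.81*2.143^2 = 22.526 m ≈ 2253 cm

2253 cm


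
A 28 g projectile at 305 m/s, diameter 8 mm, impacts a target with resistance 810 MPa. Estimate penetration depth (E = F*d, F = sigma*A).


A = pi*(d/2)^2 = pi*(8/2)^2 = 50.2655 mm^2
E = 0.5*m*v^2 = 0.5*0.028*305^2 = 1302.35 J
depth = E/(sigma*A) = 1302.35 J / (810 MPa * 50.2655 mm^2) = 1302.35/(810 * 50.2655) m = 0.031987 m ≈ 31.99 mm

31.99 mm


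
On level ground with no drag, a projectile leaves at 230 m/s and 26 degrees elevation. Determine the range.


R = v0^2 * sin(2*theta) / g = 230^2 * sin(2*26°) / 9.81 = 4249 m

4249 m


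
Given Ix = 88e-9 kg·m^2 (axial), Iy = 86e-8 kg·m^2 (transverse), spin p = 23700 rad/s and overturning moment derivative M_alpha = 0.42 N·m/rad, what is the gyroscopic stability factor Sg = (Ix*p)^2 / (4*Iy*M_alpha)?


Sg = Ix^2 * p^2 / (4 * Iy * M_alpha) = (88e-9)^2 * 23700^2 / (4 * 86e-8 * 0.42) = 3.011

3.011


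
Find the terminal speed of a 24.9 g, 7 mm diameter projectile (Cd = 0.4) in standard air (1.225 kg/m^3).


A = pi*(d/2)^2 = pi*(7/2000)^2 = 3.84845e-05 m^2
vt = sqrt(2mg/(Cd*rho*A)) = sqrt(2*0.0249*9.81/(0.4 * 1.225 * 3.84845e-05)) = 161 m/s

161 m/s


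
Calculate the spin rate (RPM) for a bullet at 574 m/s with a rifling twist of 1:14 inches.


twist_m = 14*0.0254 = 0.3556 m
spin = v/twist = 574/0.3556 = 1614.173 rev/s
RPM = spin*60 = 1614.173*60 ≈ 96850 RPM

96850 RPM


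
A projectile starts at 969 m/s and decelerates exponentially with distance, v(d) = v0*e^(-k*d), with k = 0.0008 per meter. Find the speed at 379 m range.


v = v0*exp(-k*d) = 969*exp(-0.0008*379) = 715.6 m/s

715.6 m/s


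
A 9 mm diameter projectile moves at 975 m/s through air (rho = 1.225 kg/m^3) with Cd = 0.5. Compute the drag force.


A = pi*(d/2)^2 = pi*(9/2000)^2 = 6.36173e-05 m^2
Fd = 0.5*Cd*rho*A*v^2 = 0.5*0.5*1.225*6.36173e-05*975^2 = 18.52 N

18.52 N


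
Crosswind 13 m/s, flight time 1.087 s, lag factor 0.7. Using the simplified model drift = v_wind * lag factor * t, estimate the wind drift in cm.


drift = v_wind * lag * t = 13 * 0.7 * 1.087 = 9.8917 m ≈ 989.2 cm

989.2 cm


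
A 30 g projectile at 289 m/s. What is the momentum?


p = m*v = 0.03*289 = 8.67 kg·m/s

8.67 kg·m/s


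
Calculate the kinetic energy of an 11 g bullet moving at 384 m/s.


E = 0.5*m*v^2 = 0.5*0.011*384^2 = 811 J

811 J


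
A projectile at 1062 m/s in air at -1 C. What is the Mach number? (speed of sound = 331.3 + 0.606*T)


a = 331.3 + 0.606*(-1) = 330.694 m/s
M = v/a = 1062/330.694 = 3.211

3.211


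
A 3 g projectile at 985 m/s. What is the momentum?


p = m*v = 0.003*985 = 2.955 kg·m/s

2.955 kg·m/s


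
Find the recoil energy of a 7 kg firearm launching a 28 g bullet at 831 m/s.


v_r = m_p*v_p/m_gun = 0.028*831/7 = 3.324 m/s, E_r = 0.5*m_gun*v_r^2 = 0.5*7*3.324^2 = 38.67 J

38.67 J


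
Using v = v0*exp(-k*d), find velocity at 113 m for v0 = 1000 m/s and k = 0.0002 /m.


v = v0*exp(-k*d) = 1000*exp(-0.0002*113) = 977.7 m/s

977.7 m/s


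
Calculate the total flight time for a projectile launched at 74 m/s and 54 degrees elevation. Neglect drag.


T = 2*v0*sin(theta)/g = 2*74*sin(54°)/9.81 = 12.21 s

12.21 s


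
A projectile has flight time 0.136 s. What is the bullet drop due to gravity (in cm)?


drop = 0.5*g*t^2 = 0.5*9.81*0.136^2 = 0.0907229 m ≈ 9.072 cm

9.072 cm


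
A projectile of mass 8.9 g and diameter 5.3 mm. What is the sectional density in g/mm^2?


SD = m/d^2 = 8.9/5.3^2 = 0.3168 g/mm^2

0.3168 g/mm^2


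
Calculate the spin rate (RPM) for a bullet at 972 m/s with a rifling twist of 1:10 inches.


twist_m = 10*0.0254 = 0.254 m
spin = v/twist = 972/0.254 = 3826.772 rev/s
RPM = spin*60 = 3826.772*60 ≈ 229606 RPM

229606 RPM


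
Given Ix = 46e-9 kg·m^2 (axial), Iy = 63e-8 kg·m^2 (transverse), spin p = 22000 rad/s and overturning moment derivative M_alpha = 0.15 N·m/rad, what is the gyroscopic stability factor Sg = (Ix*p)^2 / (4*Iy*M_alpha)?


Sg = Ix^2 * p^2 / (4 * Iy * M_alpha) = (46e-9)^2 * 22000^2 / (4 * 63e-8 * 0.15) = 2.709

2.709


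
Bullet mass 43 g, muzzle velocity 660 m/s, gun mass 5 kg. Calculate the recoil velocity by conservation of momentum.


v_recoil = m_p * v_p / m_gun = 0.043 * 660 / 5 = 5.676 m/s

5.676 m/s


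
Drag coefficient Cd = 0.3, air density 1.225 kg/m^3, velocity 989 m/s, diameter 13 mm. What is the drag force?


A = pi*(d/2)^2 = pi*(13/2000)^2 = 1.32732e-04 m^2
Fd = 0.5*Cd*rho*A*v^2 = 0.5*0.3*1.225*1.32732e-04*989^2 = 23.86 N

23.86 N


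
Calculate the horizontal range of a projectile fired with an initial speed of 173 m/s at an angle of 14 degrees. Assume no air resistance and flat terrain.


R = v0^2 * sin(2*theta) / g = 173^2 * sin(2*14°) / 9.81 = 1432 m

1432 m


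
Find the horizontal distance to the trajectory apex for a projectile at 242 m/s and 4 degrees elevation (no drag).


R = v0^2*sin(2*theta)/g = 242^2*sin(2*4°)/9.81 = 830.839 m
apex_dist = R/2 = 830.839/2 = 415.4 m

415.4 m


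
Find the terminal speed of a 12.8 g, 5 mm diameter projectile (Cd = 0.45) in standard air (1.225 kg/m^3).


A = pi*(d/2)^2 = pi*(5/2000)^2 = 1.96350e-05 m^2
vt = sqrt(2mg/(Cd*rho*A)) = sqrt(2*0.0128*9.81/(0.45 * 1.225 * 1.96350e-05)) = 152.3 m/s

152.3 m/s


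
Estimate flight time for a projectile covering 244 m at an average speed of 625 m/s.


t = d/v = 244/625 = 0.3904 s

0.3904 s


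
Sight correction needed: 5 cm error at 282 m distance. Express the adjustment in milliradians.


1 mrad subtends 1 cm per 10 m of range, so adj = error_cm / (dist_m / 10) = 5 / (282/10) = 0.1773 mrad

0.1773 mrad


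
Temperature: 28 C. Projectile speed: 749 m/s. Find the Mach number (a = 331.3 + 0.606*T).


a = 331.3 + 0.606*(28) = 348.268 m/s
M = v/a = 749/348.268 = 2.151

2.151


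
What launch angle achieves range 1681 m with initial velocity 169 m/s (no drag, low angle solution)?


sin(2*theta) = R*g/v0^2 = 1681*9.81/169^2 = 0.577382, theta = arcsin(0.577382)/2 = 17.63°

17.63 degrees


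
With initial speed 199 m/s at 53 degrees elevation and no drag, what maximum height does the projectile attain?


H = (v0*sin(theta))^2 / (2g) = (199*sin(53°))^2 / (2*9.81) = 1287 m

1287 m


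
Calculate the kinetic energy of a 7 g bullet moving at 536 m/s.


E = 0.5*m*v^2 = 0.5*0.007*536^2 = 1006 J

1006 J


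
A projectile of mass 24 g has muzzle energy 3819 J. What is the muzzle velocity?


v = sqrt(2*E/m) = sqrt(2*3819/0.024) = 564.1 m/s

564.1 m/s


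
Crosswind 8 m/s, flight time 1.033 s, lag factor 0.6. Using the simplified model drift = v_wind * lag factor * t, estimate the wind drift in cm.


drift = v_wind * lag * t = 8 * 0.6 * 1.033 = 4.9584 m ≈ 495.8 cm

495.8 cm


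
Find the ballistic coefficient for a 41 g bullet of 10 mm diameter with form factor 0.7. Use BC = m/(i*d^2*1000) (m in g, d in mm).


BC = m/(i*d^2*1000) = 41/(0.7 * 10^2 * 1000) = 0.0005857

0.0005857


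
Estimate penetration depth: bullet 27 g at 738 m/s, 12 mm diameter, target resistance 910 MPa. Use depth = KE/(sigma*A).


A = pi*(d/2)^2 = pi*(12/2)^2 = 113.097 mm^2
E = 0.5*m*v^2 = 0.5*0.027*738^2 = 7352.69 J
depth = E/(sigma*A) = 7352.69 J / (910 MPa * 113.097 mm^2) = 7352.69/(910 * 113.097) m = 0.0714419 m ≈ 71.44 mm

71.44 mm


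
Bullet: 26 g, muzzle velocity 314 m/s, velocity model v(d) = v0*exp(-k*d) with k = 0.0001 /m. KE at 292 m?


v = v0*exp(-k*d) = 314*exp(-0.0001*292) = 304.964 m/s
E = 0.5*m*v^2 = 0.5*0.026*304.964^2 = 1209 J

1209 J


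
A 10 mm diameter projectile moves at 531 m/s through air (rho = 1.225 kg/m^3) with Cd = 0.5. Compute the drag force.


A = pi*(d/2)^2 = pi*(10/2000)^2 = 7.85398e-05 m^2
Fd = 0.5*Cd*rho*A*v^2 = 0.5*0.5*1.225*7.85398e-05*531^2 = 6.782 N

6.782 N


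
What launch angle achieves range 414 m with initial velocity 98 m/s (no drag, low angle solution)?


sin(2*theta) = R*g/v0^2 = 414*9.81/98^2 = 0.42288, theta = arcsin(0.42288)/2 = 12.51°

12.51 degrees


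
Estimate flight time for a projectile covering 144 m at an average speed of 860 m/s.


t = d/v = 144/860 = 0.1674 s

0.1674 s


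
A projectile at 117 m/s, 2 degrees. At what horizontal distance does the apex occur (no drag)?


R = v0^2*sin(2*theta)/g = 117^2*sin(2*2°)/9.81 = 97.3391 m
apex_dist = R/2 = 97.3391/2 = 48.67 m

48.67 m


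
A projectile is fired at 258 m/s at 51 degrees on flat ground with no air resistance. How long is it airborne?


T = 2*v0*sin(theta)/g = 2*258*sin(51°)/9.81 = 40.88 s

40.88 s


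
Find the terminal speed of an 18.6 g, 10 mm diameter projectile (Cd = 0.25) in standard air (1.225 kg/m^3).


A = pi*(d/2)^2 = pi*(10/2000)^2 = 7.85398e-05 m^2
vt = sqrt(2mg/(Cd*rho*A)) = sqrt(2*0.0186*9.81/(0.25 * 1.225 * 7.85398e-05)) = 123.2 m/s

123.2 m/s


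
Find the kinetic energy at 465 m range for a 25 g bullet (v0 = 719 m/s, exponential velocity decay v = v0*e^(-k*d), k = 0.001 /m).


v = v0*exp(-k*d) = 719*exp(-0.001*465) = 451.629 m/s
E = 0.5*m*v^2 = 0.5*0.025*451.629^2 = 2550 J

2550 J


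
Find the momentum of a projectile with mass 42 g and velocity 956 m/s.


p = m*v = 0.042*956 = 40.15 kg·m/s

40.15 kg·m/s


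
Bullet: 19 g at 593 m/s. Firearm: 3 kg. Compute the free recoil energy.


v_r = m_p*v_p/m_gun = 0.019*593/3 = 3.75567 m/s, E_r = 0.5*m_gun*v_r^2 = 0.5*3*3.75567^2 = 21.16 J

21.16 J


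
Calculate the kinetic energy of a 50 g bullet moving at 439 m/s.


E = 0.5*m*v^2 = 0.5*0.05*439^2 = 4818 J

4818 J


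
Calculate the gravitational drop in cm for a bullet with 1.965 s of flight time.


drop = 0.5*g*t^2 = 0.5*9.81*1.965^2 = 18.9393 m ≈ 1894 cm

1894 cm


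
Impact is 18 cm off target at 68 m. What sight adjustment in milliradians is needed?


1 mrad subtends 1 cm per 10 m of range, so adj = error_cm / (dist_m / 10) = 18 / (68/10) = 2.647 mrad

2.647 mrad


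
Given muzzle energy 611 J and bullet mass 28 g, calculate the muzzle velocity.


v = sqrt(2*E/m) = sqrt(2*611/0.028) = 208.9 m/s

208.9 m/s


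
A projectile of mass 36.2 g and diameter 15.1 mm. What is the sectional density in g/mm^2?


SD = m/d^2 = 36.2/15.1^2 = 0.1588 g/mm^2

0.1588 g/mm^2


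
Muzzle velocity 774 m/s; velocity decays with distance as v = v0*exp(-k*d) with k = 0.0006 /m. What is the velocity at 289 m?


v = v0*exp(-k*d) = 774*exp(-0.0006*289) = 650.8 m/s

650.8 m/s


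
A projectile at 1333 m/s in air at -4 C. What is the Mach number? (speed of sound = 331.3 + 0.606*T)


a = 331.3 + 0.606*(-4) = 328.876 m/s
M = v/a = 1333/328.876 = 4.053

4.053


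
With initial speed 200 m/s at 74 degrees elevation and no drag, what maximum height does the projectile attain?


H = (v0*sin(theta))^2 / (2g) = (200*sin(74°))^2 / (2*9.81) = 1884 m

1884 m


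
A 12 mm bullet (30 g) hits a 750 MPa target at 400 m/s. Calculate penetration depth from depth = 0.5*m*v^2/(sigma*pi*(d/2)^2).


A = pi*(d/2)^2 = pi*(12/2)^2 = 113.097 mm^2
E = 0.5*m*v^2 = 0.5*0.03*400^2 = 2400 J
depth = E/(sigma*A) = 2400 J / (750 MPa * 113.097 mm^2) = 2400/(750 * 113.097) m = 0.0282942 m ≈ 28.29 mm

28.29 mm


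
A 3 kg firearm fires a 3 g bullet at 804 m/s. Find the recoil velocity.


v_recoil = m_p * v_p / m_gun = 0.003 * 804 / 3 = 0.804 m/s

0.804 m/s


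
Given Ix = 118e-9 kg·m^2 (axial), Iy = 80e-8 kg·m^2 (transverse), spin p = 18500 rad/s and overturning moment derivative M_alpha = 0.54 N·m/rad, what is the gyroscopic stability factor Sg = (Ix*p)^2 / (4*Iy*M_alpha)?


Sg = Ix^2 * p^2 / (4 * Iy * M_alpha) = (118e-9)^2 * 18500^2 / (4 * 80e-8 * 0.54) = 2.758

2.758


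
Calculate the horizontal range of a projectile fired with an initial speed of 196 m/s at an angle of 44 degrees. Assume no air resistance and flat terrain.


R = v0^2 * sin(2*theta) / g = 196^2 * sin(2*44°) / 9.81 = 3914 m

3914 m


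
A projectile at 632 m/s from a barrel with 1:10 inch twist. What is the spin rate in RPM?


twist_m = 10*0.0254 = 0.254 m
spin = v/twist = 632/0.254 = 2488.189 rev/s
RPM = spin*60 = 2488.189*60 ≈ 149291 RPM

149291 RPM


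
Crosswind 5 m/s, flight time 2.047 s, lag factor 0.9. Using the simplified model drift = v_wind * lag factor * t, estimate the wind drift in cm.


drift = v_wind * lag * t = 5 * 0.9 * 2.047 = 9.2115 m ≈ 921.2 cm

921.2 cm


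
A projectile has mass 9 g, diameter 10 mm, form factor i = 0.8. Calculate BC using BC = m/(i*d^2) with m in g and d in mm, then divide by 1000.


BC = m/(i*d^2*1000) = 9/(0.8 * 10^2 * 1000) = 0.0001125

0.0001125


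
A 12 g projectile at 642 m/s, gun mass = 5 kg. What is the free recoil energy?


v_r = m_p*v_p/m_gun = 0.012*642/5 = 1.5408 m/s, E_r = 0.5*m_gun*v_r^2 = 0.5*5*1.5408^2 = 5.935 J

5.935 J


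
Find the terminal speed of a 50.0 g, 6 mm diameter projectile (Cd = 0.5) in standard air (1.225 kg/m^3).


A = pi*(d/2)^2 = pi*(6/2000)^2 = 2.82743e-05 m^2
vt = sqrt(2mg/(Cd*rho*A)) = sqrt(2*0.05*9.81/(0.5 * 1.225 * 2.82743e-05)) = 238 m/s

238 m/s


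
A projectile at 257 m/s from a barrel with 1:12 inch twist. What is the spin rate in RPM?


twist_m = 12*0.0254 = 0.3048 m
spin = v/twist = 257/0.3048 = 843.1759 rev/s
RPM = spin*60 = 843.1759*60 ≈ 50591 RPM

50591 RPM


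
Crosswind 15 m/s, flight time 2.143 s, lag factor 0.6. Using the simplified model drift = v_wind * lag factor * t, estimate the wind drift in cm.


drift = v_wind * lag * t = 15 * 0.6 * 2.143 = 19.287 m ≈ 1929 cm

1929 cm


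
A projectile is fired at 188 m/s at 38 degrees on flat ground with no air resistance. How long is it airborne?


T = 2*v0*sin(theta)/g = 2*188*sin(38°)/9.81 = 23.6 s

23.6 s


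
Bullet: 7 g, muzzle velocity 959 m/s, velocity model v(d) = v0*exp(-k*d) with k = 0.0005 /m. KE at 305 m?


v = v0*exp(-k*d) = 959*exp(-0.0005*305) = 823.358 m/s
E = 0.5*m*v^2 = 0.5*0.007*823.358^2 = 2373 J

2373 J


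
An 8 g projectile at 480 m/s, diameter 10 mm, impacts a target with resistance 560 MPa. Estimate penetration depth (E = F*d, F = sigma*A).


A = pi*(d/2)^2 = pi*(10/2)^2 = 78.5398 mm^2
E = 0.5*m*v^2 = 0.5*0.008*480^2 = 921.6 J
depth = E/(sigma*A) = 921.6 J / (560 MPa * 78.5398 mm^2) = 921.6/(560 * 78.5398) m = 0.0209539 m ≈ 20.95 mm

20.95 mm


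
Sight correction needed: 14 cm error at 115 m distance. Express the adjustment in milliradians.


1 mrad subtends 1 cm per 10 m of range, so adj = error_cm / (dist_m / 10) = 14 / (115/10) = 1.217 mrad

1.217 mrad


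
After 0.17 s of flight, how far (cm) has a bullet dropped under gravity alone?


drop = 0.5*g*t^2 = 0.5*9.81*0.17^2 = 0.141755 m ≈ 14.18 cm

14.18 cm


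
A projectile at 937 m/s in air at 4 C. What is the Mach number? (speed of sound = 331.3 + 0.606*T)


a = 331.3 + 0.606*(4) = 333.724 m/s
M = v/a = 937/333.724 = 2.808

2.808


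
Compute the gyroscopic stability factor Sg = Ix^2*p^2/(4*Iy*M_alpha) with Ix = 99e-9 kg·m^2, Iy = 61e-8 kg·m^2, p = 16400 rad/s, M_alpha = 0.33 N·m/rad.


Sg = Ix^2 * p^2 / (4 * Iy * M_alpha) = (99e-9)^2 * 16400^2 / (4 * 61e-8 * 0.33) = 3.274

3.274


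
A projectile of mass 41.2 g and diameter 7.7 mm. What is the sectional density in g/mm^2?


SD = m/d^2 = 41.2/7.7^2 = 0.6949 g/mm^2

0.6949 g/mm^2


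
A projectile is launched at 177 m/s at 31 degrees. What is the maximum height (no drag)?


H = (v0*sin(theta))^2 / (2g) = (177*sin(31°))^2 / (2*9.81) = 423.6 m

423.6 m


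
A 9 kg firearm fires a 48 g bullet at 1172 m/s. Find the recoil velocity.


v_recoil = m_p * v_p / m_gun = 0.048 * 1172 / 9 = 6.251 m/s

6.251 m/s


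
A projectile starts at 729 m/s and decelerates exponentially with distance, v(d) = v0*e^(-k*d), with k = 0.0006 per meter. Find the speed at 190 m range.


v = v0*exp(-k*d) = 729*exp(-0.0006*190) = 650.5 m/s

650.5 m/s


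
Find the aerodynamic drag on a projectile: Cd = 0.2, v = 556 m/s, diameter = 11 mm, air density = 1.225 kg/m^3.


A = pi*(d/2)^2 = pi*(11/2000)^2 = 9.50332e-05 m^2
Fd = 0.5*Cd*rho*A*v^2 = 0.5*0.2*1.225*9.50332e-05*556^2 = 3.599 N

3.599 N


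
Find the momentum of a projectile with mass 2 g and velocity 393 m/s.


p = m*v = 0.002*393 = 0.786 kg·m/s

0.786 kg·m/s


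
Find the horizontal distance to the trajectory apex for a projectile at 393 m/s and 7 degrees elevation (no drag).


R = v0^2*sin(2*theta)/g = 393^2*sin(2*7°)/9.81 = 3808.83 m
apex_dist = R/2 = 3808.83/2 = 1904 m

1904 m


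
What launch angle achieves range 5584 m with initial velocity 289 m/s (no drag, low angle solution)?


sin(2*theta) = R*g/v0^2 = 5584*9.81/289^2 = 0.655871, theta = arcsin(0.655871)/2 = 20.49°

20.49 degrees
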